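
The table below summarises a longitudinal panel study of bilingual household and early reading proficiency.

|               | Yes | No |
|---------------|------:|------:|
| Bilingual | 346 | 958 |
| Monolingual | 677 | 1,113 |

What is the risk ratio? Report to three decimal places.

Cells: a = 346, b = 958, c = 677, d = 1113.
Risk in exposed = 346/1304 = 0.26534; risk in unexposed = 677/1790 = 0.37821.
RR = 0.26534 / 0.37821 = 0.70156
The risk is 30% lower among the exposed than among the unexposed.

0.702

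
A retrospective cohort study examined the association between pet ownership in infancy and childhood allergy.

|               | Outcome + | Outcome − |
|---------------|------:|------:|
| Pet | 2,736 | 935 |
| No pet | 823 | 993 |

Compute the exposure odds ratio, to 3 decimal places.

Cells: a = 2736, b = 935, c = 823, d = 993.
OR = (a·d)/(b·c) = (2736 × 993) / (935 × 823) = 2716848 / 769505 = 3.53064
The odds of childhood allergy are about 3.53 times as high in the pet group.

3.531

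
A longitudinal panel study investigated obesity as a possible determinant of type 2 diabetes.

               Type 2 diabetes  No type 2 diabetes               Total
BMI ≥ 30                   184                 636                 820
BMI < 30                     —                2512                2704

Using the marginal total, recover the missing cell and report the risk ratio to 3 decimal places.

3.160

The missing cell is in the unexposed row: 2704 − 2512 = 192.
So a = 184, b = 636, c = 192, d = 2512.
RR = [a/(a+b)] / [c/(c+d)] = (184/820) / (192/2704) = 0.22439/0.07101 = 3.16016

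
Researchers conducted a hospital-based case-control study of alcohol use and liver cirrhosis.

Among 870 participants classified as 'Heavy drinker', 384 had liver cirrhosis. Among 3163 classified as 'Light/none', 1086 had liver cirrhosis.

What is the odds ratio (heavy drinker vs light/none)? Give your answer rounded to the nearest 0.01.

From the description: a = 384, b = 486, c = 1086, d = 2077.
OR = (a·d)/(b·c) = (384 × 2077) / (486 × 1086) = 797568 / 527796 = 1.51113
The odds of liver cirrhosis are about 1.51 times as high in the heavy drinker group.

1.51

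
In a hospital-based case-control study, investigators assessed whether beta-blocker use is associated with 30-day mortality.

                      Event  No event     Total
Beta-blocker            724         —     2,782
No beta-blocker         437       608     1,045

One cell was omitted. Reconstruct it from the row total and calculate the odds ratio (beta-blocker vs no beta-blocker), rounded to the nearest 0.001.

The missing cell is in the exposed row: 2782 − 724 = 2058.
So a = 724, b = 2058, c = 437, d = 608.
OR = (a·d)/(b·c) = (724 × 608) / (2058 × 437) = 440192 / 899346 = 0.48946

0.489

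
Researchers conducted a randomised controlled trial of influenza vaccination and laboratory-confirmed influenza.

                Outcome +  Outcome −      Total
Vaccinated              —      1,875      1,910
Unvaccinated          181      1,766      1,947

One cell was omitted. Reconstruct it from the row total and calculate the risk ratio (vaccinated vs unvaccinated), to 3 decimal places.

0.197

The missing cell is in the exposed row: 1910 − 1875 = 35.
So a = 35, b = 1875, c = 181, d = 1766.
RR = [a/(a+b)] / [c/(c+d)] = (35/1910) / (181/1947) = 0.01832/0.09296 = 0.19712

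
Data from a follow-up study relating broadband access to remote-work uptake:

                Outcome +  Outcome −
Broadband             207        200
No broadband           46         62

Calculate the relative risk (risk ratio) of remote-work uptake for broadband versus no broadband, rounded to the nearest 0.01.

1.19

Cells: a = 207, b = 200, c = 46, d = 62.
Risk in exposed = 207/407 = 0.50860; risk in unexposed = 46/108 = 0.42593.
RR = 0.50860 / 0.42593 = 1.19410
The risk among the exposed is 1.19 times that among the unexposed.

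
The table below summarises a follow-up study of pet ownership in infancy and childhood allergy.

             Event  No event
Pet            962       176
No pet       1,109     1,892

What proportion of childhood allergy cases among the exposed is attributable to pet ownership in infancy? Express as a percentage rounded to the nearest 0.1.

Cells: a = 962, b = 176, c = 1109, d = 1892.
Risk in exposed = 962/1138 = 0.84534; risk in unexposed = 1109/3001 = 0.36954.
RR = 0.84534/0.36954 = 2.28753
AR% = (RR − 1)/RR × 100 = (2.28753 − 1)/2.28753 × 100 = 56.2848%

56.3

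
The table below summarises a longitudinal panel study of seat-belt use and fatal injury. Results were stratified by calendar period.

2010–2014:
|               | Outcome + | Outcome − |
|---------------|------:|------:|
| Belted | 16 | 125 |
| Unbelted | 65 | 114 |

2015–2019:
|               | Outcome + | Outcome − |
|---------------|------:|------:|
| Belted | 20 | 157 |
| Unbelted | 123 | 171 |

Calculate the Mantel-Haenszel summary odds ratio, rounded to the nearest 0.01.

0.20

OR_MH = Σ(aᵢdᵢ/nᵢ) / Σ(bᵢcᵢ/nᵢ), where nᵢ is the stratum total.
Stratum 1 (2010–2014): n = 320; a·d/n = 16·114/320 = 5.7000; b·c/n = 125·65/320 = 25.3906
Stratum 2 (2015–2019): n = 471; a·d/n = 20·171/471 = 7.2611; b·c/n = 157·123/471 = 41.0000
OR_MH = (5.7000 + 7.2611) / (25.3906 + 41.0000) = 12.9611 / 66.3906 = 0.19523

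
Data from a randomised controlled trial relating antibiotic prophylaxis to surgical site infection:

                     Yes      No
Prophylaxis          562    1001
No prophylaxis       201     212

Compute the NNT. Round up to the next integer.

8

Risk in treated group = 562/1563 = 0.35956; risk in control = 201/413 = 0.48668.
Absolute risk reduction = 0.48668 − 0.35956 = 0.12712
NNT = 1 / ARR = 1 / 0.12712 = 7.867 → round up → 8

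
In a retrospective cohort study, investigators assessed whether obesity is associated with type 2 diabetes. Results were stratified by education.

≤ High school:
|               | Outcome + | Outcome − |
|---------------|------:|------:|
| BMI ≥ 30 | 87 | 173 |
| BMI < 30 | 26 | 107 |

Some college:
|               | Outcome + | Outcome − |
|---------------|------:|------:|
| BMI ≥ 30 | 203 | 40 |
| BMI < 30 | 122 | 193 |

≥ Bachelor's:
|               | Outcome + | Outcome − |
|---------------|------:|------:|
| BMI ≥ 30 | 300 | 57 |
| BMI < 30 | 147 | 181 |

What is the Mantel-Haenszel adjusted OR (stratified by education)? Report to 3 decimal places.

5.341

OR_MH = Σ(aᵢdᵢ/nᵢ) / Σ(bᵢcᵢ/nᵢ), where nᵢ is the stratum total.
Stratum 1 (≤ High school): n = 393; a·d/n = 87·107/393 = 23.6870; b·c/n = 173·26/393 = 11.4453
Stratum 2 (Some college): n = 558; a·d/n = 203·193/558 = 70.2133; b·c/n = 40·122/558 = 8.7455
Stratum 3 (≥ Bachelor's): n = 685; a·d/n = 300·181/685 = 79.2701; b·c/n = 57·147/685 = 12.2321
OR_MH = (23.6870 + 70.2133 + 79.2701) / (11.4453 + 8.7455 + 12.2321) = 173.1704 / 32.4229 = 5.34098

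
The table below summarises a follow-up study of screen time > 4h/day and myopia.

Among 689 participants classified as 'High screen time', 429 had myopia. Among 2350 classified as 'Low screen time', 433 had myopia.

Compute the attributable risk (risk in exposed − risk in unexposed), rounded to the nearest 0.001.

From the description: a = 429, b = 260, c = 433, d = 1917.
Risk in exposed = 429/689 = 0.622642; risk in unexposed = 433/2350 = 0.184255.
Risk difference = 0.622642 − 0.184255 = 0.438386

0.438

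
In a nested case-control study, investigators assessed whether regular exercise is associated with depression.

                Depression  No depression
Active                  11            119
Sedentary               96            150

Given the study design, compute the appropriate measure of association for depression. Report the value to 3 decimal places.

0.144

Cells: a = 11, b = 119, c = 96, d = 150.
This is a nested case-control study: participants were sampled on outcome status, so risks in the source population cannot be estimated directly — relative risk is not valid here. The odds ratio is the appropriate measure.
OR = (a·d)/(b·c) = (11 × 150) / (119 × 96) = 1650 / 11424 = 0.14443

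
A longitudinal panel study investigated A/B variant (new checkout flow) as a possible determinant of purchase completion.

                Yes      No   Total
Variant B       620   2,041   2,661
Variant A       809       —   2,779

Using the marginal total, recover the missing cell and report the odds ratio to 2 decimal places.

0.74

The missing cell is in the unexposed row: 2779 − 809 = 1970.
So a = 620, b = 2041, c = 809, d = 1970.
OR = (a·d)/(b·c) = (620 × 1970) / (2041 × 809) = 1221400 / 1651169 = 0.73972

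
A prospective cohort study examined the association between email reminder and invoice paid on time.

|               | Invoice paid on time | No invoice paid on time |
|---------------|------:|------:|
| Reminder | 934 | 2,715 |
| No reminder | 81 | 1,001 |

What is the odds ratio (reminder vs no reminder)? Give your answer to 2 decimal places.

4.25

Cells: a = 934, b = 2715, c = 81, d = 1001.
OR = (a·d)/(b·c) = (934 × 1001) / (2715 × 81) = 934934 / 219915 = 4.25134
The odds of invoice paid on time are about 4.25 times as high in the reminder group.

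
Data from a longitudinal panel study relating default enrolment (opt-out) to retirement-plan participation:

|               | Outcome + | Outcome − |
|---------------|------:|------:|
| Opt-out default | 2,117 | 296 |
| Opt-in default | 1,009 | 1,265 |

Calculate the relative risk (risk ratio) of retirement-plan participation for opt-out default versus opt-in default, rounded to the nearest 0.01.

Cells: a = 2117, b = 296, c = 1009, d = 1265.
Risk in exposed = 2117/2413 = 0.87733; risk in unexposed = 1009/2274 = 0.44371.
RR = 0.87733 / 0.44371 = 1.97726
The risk among the exposed is 1.98 times that among the unexposed.

1.98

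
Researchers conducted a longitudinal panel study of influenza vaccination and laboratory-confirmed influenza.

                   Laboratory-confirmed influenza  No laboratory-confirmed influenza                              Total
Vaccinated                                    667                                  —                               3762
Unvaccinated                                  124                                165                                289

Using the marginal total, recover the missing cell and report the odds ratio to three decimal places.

0.287

The missing cell is in the exposed row: 3762 − 667 = 3095.
So a = 667, b = 3095, c = 124, d = 165.
OR = (a·d)/(b·c) = (667 × 165) / (3095 × 124) = 110055 / 383780 = 0.28677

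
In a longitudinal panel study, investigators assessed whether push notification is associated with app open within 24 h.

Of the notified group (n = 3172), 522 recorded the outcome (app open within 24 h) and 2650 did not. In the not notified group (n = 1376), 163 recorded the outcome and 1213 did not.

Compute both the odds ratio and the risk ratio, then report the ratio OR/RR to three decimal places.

1.055

From the description: a = 522, b = 2650, c = 163, d = 1213.
OR = (522·1213)/(2650·163) = 633186/431950 = 1.46588
Risk in exposed = 522/3172 = 0.16456; risk in unexposed = 163/1376 = 0.11846; RR = 1.38921
OR/RR = 1.46588 / 1.38921 = 1.05519
The outcome is not rare, so the OR lies further from 1 than the RR.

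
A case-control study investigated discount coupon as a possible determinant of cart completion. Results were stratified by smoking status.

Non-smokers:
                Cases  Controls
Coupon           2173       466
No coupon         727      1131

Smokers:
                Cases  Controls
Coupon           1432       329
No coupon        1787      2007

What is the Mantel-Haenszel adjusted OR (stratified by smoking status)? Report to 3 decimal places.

5.872

OR_MH = Σ(aᵢdᵢ/nᵢ) / Σ(bᵢcᵢ/nᵢ), where nᵢ is the stratum total.
Stratum 1 (Non-smokers): n = 4497; a·d/n = 2173·1131/4497 = 546.5117; b·c/n = 466·727/4497 = 75.3351
Stratum 2 (Smokers): n = 5555; a·d/n = 1432·2007/5555 = 517.3761; b·c/n = 329·1787/5555 = 105.8367
OR_MH = (546.5117 + 517.3761) / (75.3351 + 105.8367) = 1063.8877 / 181.1718 = 5.87226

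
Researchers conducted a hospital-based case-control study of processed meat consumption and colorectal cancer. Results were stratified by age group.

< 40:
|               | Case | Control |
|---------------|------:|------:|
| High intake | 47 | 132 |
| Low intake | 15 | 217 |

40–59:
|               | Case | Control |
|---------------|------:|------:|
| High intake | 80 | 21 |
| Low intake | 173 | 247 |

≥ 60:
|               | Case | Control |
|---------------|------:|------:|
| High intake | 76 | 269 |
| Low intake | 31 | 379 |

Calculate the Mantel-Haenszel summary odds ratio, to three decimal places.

4.418

OR_MH = Σ(aᵢdᵢ/nᵢ) / Σ(bᵢcᵢ/nᵢ), where nᵢ is the stratum total.
Stratum 1 (< 40): n = 411; a·d/n = 47·217/411 = 24.8151; b·c/n = 132·15/411 = 4.8175
Stratum 2 (40–59): n = 521; a·d/n = 80·247/521 = 37.9271; b·c/n = 21·173/521 = 6.9731
Stratum 3 (≥ 60): n = 755; a·d/n = 76·379/755 = 38.1510; b·c/n = 269·31/755 = 11.0450
OR_MH = (24.8151 + 37.9271 + 38.1510) / (4.8175 + 6.9731 + 11.0450) = 100.8931 / 22.8357 = 4.41822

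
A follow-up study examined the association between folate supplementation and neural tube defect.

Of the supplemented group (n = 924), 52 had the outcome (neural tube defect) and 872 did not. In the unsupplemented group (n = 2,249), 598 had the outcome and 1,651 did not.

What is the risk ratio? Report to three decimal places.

From the description: a = 52, b = 872, c = 598, d = 1651.
Risk in exposed = 52/924 = 0.05628; risk in unexposed = 598/2249 = 0.26590.
RR = 0.05628 / 0.26590 = 0.21165
The risk is 79% lower among the exposed than among the unexposed.

0.212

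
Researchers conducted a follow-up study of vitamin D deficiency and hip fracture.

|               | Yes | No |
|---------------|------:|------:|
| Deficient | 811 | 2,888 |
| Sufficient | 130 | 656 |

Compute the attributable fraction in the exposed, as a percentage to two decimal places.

Cells: a = 811, b = 2888, c = 130, d = 656.
Risk in exposed = 811/3699 = 0.21925; risk in unexposed = 130/786 = 0.16539.
RR = 0.21925/0.16539 = 1.32561
AR% = (RR − 1)/RR × 100 = (1.32561 − 1)/1.32561 × 100 = 24.5630%

24.56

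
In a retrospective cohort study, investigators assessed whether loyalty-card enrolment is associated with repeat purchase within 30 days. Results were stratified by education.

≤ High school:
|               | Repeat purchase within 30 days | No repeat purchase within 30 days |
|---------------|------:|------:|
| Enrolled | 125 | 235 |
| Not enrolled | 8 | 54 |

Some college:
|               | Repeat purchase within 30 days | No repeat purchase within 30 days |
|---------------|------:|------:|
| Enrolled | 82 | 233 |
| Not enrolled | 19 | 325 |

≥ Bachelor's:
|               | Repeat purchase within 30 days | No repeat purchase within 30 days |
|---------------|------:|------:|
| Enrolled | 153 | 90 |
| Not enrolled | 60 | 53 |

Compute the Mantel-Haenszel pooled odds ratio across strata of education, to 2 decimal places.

3.01

OR_MH = Σ(aᵢdᵢ/nᵢ) / Σ(bᵢcᵢ/nᵢ), where nᵢ is the stratum total.
Stratum 1 (≤ High school): n = 422; a·d/n = 125·54/422 = 15.9953; b·c/n = 235·8/422 = 4.4550
Stratum 2 (Some college): n = 659; a·d/n = 82·325/659 = 40.4401; b·c/n = 233·19/659 = 6.7178
Stratum 3 (≥ Bachelor's): n = 356; a·d/n = 153·53/356 = 22.7781; b·c/n = 90·60/356 = 15.1685
OR_MH = (15.9953 + 40.4401 + 22.7781) / (4.4550 + 6.7178 + 15.1685) = 79.2134 / 26.3413 = 3.00720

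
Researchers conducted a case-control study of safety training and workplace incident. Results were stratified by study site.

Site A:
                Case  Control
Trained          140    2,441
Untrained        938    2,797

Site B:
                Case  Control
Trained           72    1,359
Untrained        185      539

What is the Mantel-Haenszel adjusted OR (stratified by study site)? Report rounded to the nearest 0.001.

OR_MH = Σ(aᵢdᵢ/nᵢ) / Σ(bᵢcᵢ/nᵢ), where nᵢ is the stratum total.
Stratum 1 (Site A): n = 6316; a·d/n = 140·2797/6316 = 61.9981; b·c/n = 2441·938/6316 = 362.5171
Stratum 2 (Site B): n = 2155; a·d/n = 72·539/2155 = 18.0084; b·c/n = 1359·185/2155 = 116.6659
OR_MH = (61.9981 + 18.0084) / (362.5171 + 116.6659) = 80.0065 / 479.1830 = 0.16696

0.167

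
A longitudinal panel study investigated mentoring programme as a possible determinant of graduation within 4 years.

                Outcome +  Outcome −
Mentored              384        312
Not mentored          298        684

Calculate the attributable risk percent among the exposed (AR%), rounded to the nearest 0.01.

Cells: a = 384, b = 312, c = 298, d = 684.
Risk in exposed = 384/696 = 0.55172; risk in unexposed = 298/982 = 0.30346.
RR = 0.55172/0.30346 = 1.81810
AR% = (RR − 1)/RR × 100 = (1.81810 − 1)/1.81810 × 100 = 44.9975%

45.00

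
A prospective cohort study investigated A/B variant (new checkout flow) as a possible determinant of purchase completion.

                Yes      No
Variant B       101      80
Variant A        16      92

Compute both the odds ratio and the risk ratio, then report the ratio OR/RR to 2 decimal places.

1.93

Cells: a = 101, b = 80, c = 16, d = 92.
OR = (101·92)/(80·16) = 9292/1280 = 7.25938
Risk in exposed = 101/181 = 0.55801; risk in unexposed = 16/108 = 0.14815; RR = 3.76657
OR/RR = 7.25938 / 3.76657 = 1.92731
The outcome is not rare, so the OR lies further from 1 than the RR.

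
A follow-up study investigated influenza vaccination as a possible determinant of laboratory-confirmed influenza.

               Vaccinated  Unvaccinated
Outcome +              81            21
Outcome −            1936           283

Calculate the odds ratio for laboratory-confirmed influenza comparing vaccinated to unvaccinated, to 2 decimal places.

Reading the table with exposure as columns: a = 81 (Vaccinated, case), b = 1936 (Vaccinated, non-case), c = 21 (Unvaccinated, case), d = 283.
OR = (a·d)/(b·c) = (81 × 283) / (1936 × 21) = 22923 / 40656 = 0.56383
Exposure is associated with lower odds of laboratory-confirmed influenza (OR = 0.56 < 1).

0.56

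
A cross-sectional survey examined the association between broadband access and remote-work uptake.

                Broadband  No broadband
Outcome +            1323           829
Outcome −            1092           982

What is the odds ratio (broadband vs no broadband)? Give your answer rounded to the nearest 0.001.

1.435

Reading the table with exposure as columns: a = 1323 (Broadband, case), b = 1092 (Broadband, non-case), c = 829 (No broadband, case), d = 982.
OR = (a·d)/(b·c) = (1323 × 982) / (1092 × 829) = 1299186 / 905268 = 1.43514
The odds of remote-work uptake are about 1.44 times as high in the broadband group.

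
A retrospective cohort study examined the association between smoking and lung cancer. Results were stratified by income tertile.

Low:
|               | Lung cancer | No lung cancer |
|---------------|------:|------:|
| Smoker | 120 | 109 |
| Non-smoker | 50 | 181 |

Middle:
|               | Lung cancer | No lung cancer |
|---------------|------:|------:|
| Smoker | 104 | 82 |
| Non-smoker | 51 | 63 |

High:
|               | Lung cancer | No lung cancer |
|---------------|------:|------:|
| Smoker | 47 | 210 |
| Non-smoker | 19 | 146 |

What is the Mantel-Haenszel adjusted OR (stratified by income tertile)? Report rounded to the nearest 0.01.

2.42

OR_MH = Σ(aᵢdᵢ/nᵢ) / Σ(bᵢcᵢ/nᵢ), where nᵢ is the stratum total.
Stratum 1 (Low): n = 460; a·d/n = 120·181/460 = 47.2174; b·c/n = 109·50/460 = 11.8478
Stratum 2 (Middle): n = 300; a·d/n = 104·63/300 = 21.8400; b·c/n = 82·51/300 = 13.9400
Stratum 3 (High): n = 422; a·d/n = 47·146/422 = 16.2607; b·c/n = 210·19/422 = 9.4550
OR_MH = (47.2174 + 21.8400 + 16.2607) / (11.8478 + 13.9400 + 9.4550) = 85.3181 / 35.2428 = 2.42086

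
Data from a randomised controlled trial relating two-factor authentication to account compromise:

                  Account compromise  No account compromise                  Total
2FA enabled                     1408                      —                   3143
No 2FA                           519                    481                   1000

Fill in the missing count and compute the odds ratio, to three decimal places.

The missing cell is in the exposed row: 3143 − 1408 = 1735.
So a = 1408, b = 1735, c = 519, d = 481.
OR = (a·d)/(b·c) = (1408 × 481) / (1735 × 519) = 677248 / 900465 = 0.75211

0.752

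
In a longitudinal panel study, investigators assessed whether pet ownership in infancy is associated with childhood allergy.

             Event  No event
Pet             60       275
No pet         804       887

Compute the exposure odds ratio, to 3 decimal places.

Cells: a = 60, b = 275, c = 804, d = 887.
OR = (a·d)/(b·c) = (60 × 887) / (275 × 804) = 53220 / 221100 = 0.24071
Exposure is associated with lower odds of childhood allergy (OR = 0.24 < 1).

0.241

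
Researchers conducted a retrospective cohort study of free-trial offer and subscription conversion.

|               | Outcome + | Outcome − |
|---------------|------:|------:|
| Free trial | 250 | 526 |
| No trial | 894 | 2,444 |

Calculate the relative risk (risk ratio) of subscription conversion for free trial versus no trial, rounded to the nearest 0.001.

1.203

Cells: a = 250, b = 526, c = 894, d = 2444.
Risk in exposed = 250/776 = 0.32216; risk in unexposed = 894/3338 = 0.26783.
RR = 0.32216 / 0.26783 = 1.20289
The risk among the exposed is 1.20 times that among the unexposed.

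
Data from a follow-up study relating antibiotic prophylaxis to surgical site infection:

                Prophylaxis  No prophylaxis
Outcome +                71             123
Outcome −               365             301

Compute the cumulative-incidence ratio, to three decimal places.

0.561

Reading the table with exposure as columns: a = 71 (Prophylaxis, case), b = 365 (Prophylaxis, non-case), c = 123 (No prophylaxis, case), d = 301.
Risk in exposed = 71/436 = 0.16284; risk in unexposed = 123/424 = 0.29009.
RR = 0.16284 / 0.29009 = 0.56135
The risk is 44% lower among the exposed than among the unexposed.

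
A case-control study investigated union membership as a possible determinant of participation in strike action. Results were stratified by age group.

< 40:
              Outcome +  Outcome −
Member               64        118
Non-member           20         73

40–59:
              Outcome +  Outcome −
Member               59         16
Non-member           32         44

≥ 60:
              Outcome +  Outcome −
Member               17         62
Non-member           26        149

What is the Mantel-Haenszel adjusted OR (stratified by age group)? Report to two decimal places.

OR_MH = Σ(aᵢdᵢ/nᵢ) / Σ(bᵢcᵢ/nᵢ), where nᵢ is the stratum total.
Stratum 1 (< 40): n = 275; a·d/n = 64·73/275 = 16.9891; b·c/n = 118·20/275 = 8.5818
Stratum 2 (40–59): n = 151; a·d/n = 59·44/151 = 17.1921; b·c/n = 16·32/151 = 3.3907
Stratum 3 (≥ 60): n = 254; a·d/n = 17·149/254 = 9.9724; b·c/n = 62·26/254 = 6.3465
OR_MH = (16.9891 + 17.1921 + 9.9724) / (8.5818 + 3.3907 + 6.3465) = 44.1536 / 18.3190 = 2.41026

2.41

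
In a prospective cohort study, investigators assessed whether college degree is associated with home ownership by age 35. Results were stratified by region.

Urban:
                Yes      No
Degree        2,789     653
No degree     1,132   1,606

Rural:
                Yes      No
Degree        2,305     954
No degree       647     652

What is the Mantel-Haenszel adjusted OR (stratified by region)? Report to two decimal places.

OR_MH = Σ(aᵢdᵢ/nᵢ) / Σ(bᵢcᵢ/nᵢ), where nᵢ is the stratum total.
Stratum 1 (Urban): n = 6180; a·d/n = 2789·1606/6180 = 724.7790; b·c/n = 653·1132/6180 = 119.6110
Stratum 2 (Rural): n = 4558; a·d/n = 2305·652/4558 = 329.7192; b·c/n = 954·647/4558 = 135.4186
OR_MH = (724.7790 + 329.7192) / (119.6110 + 135.4186) = 1054.4981 / 255.0296 = 4.13481

4.13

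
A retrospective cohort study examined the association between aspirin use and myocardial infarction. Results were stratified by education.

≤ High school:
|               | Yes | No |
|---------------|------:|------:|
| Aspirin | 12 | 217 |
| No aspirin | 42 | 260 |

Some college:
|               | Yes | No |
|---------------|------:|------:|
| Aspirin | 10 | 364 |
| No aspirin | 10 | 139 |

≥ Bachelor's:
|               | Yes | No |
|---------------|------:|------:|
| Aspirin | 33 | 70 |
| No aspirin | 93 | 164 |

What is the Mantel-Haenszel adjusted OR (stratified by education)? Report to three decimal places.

0.558

OR_MH = Σ(aᵢdᵢ/nᵢ) / Σ(bᵢcᵢ/nᵢ), where nᵢ is the stratum total.
Stratum 1 (≤ High school): n = 531; a·d/n = 12·260/531 = 5.8757; b·c/n = 217·42/531 = 17.1638
Stratum 2 (Some college): n = 523; a·d/n = 10·139/523 = 2.6577; b·c/n = 364·10/523 = 6.9598
Stratum 3 (≥ Bachelor's): n = 360; a·d/n = 33·164/360 = 15.0333; b·c/n = 70·93/360 = 18.0833
OR_MH = (5.8757 + 2.6577 + 15.0333) / (17.1638 + 6.9598 + 18.0833) = 23.5668 / 42.2070 = 0.55836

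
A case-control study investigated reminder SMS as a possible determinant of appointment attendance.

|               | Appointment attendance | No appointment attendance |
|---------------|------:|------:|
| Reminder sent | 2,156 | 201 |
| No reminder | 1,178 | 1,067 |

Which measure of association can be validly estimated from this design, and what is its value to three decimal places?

Cells: a = 2156, b = 201, c = 1178, d = 1067.
This is a case-control study: participants were sampled on outcome status, so risks in the source population cannot be estimated directly — relative risk is not valid here. The odds ratio is the appropriate measure.
OR = (a·d)/(b·c) = (2156 × 1067) / (201 × 1178) = 2300452 / 236778 = 9.71565

9.716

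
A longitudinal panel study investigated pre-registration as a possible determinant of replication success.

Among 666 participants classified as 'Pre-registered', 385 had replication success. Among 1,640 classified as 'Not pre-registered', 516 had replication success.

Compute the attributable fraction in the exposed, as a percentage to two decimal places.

45.57

From the description: a = 385, b = 281, c = 516, d = 1124.
Risk in exposed = 385/666 = 0.57808; risk in unexposed = 516/1640 = 0.31463.
RR = 0.57808/0.31463 = 1.83730
AR% = (RR − 1)/RR × 100 = (1.83730 − 1)/1.83730 × 100 = 45.5724%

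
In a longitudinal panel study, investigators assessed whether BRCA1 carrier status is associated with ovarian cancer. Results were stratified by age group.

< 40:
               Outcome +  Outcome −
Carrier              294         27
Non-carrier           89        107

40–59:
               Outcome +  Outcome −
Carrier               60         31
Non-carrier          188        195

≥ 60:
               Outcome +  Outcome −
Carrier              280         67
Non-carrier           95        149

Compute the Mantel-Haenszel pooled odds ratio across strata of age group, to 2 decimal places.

5.63

OR_MH = Σ(aᵢdᵢ/nᵢ) / Σ(bᵢcᵢ/nᵢ), where nᵢ is the stratum total.
Stratum 1 (< 40): n = 517; a·d/n = 294·107/517 = 60.8472; b·c/n = 27·89/517 = 4.6480
Stratum 2 (40–59): n = 474; a·d/n = 60·195/474 = 24.6835; b·c/n = 31·188/474 = 12.2954
Stratum 3 (≥ 60): n = 591; a·d/n = 280·149/591 = 70.5922; b·c/n = 67·95/591 = 10.7699
OR_MH = (60.8472 + 24.6835 + 70.5922) / (4.6480 + 12.2954 + 10.7699) = 156.1230 / 27.7132 = 5.63352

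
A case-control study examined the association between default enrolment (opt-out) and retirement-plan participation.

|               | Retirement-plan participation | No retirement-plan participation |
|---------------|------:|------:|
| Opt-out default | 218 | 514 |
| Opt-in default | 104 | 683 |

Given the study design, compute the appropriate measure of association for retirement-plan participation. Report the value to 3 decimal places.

Cells: a = 218, b = 514, c = 104, d = 683.
This is a case-control study: participants were sampled on outcome status, so risks in the source population cannot be estimated directly — relative risk is not valid here. The odds ratio is the appropriate measure.
OR = (a·d)/(b·c) = (218 × 683) / (514 × 104) = 148894 / 53456 = 2.78536

2.785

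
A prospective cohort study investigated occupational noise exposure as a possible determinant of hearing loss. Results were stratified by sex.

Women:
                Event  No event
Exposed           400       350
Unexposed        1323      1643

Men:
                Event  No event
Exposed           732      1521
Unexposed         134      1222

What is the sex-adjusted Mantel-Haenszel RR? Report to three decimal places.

1.695

RR_MH = Σ(aᵢ·n₀ᵢ/nᵢ) / Σ(cᵢ·n₁ᵢ/nᵢ), with n₁ᵢ = aᵢ+bᵢ (exposed), n₀ᵢ = cᵢ+dᵢ (unexposed), nᵢ = n₁ᵢ+n₀ᵢ.
Stratum 1 (Women): n₁ = 750, n₀ = 2966, n = 3716; a·n₀/n = 400·2966/3716 = 319.2680; c·n₁/n = 1323·750/3716 = 267.0210
Stratum 2 (Men): n₁ = 2253, n₀ = 1356, n = 3609; a·n₀/n = 732·1356/3609 = 275.0324; c·n₁/n = 134·2253/3609 = 83.6525
RR_MH = (319.2680 + 275.0324) / (267.0210 + 83.6525) = 594.3004 / 350.6735 = 1.69474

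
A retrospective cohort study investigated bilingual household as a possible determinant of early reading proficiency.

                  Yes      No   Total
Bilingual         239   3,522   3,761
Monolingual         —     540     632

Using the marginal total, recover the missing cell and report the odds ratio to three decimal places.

The missing cell is in the unexposed row: 632 − 540 = 92.
So a = 239, b = 3522, c = 92, d = 540.
OR = (a·d)/(b·c) = (239 × 540) / (3522 × 92) = 129060 / 324024 = 0.39830

0.398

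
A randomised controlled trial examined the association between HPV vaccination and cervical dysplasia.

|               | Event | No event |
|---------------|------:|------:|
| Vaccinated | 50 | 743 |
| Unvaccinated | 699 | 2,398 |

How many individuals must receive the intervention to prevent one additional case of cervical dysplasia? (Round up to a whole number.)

Risk in treated group = 50/793 = 0.06305; risk in control = 699/3097 = 0.22570.
Absolute risk reduction = 0.22570 − 0.06305 = 0.16265
NNT = 1 / ARR = 1 / 0.16265 = 6.148 → round up → 7

7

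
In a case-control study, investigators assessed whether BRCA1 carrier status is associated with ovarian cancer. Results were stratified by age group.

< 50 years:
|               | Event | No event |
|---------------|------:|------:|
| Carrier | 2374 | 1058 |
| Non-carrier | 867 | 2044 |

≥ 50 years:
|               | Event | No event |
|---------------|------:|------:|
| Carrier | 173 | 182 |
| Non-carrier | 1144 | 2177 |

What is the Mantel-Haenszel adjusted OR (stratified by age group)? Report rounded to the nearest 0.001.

4.310

OR_MH = Σ(aᵢdᵢ/nᵢ) / Σ(bᵢcᵢ/nᵢ), where nᵢ is the stratum total.
Stratum 1 (< 50 years): n = 6343; a·d/n = 2374·2044/6343 = 765.0096; b·c/n = 1058·867/6343 = 144.6139
Stratum 2 (≥ 50 years): n = 3676; a·d/n = 173·2177/3676 = 102.4540; b·c/n = 182·1144/3676 = 56.6398
OR_MH = (765.0096 + 102.4540) / (144.6139 + 56.6398) = 867.4636 / 201.2537 = 4.31030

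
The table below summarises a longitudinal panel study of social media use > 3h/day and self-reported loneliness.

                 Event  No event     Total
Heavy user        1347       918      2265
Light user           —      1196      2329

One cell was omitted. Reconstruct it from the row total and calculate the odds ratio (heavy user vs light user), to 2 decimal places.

1.55

The missing cell is in the unexposed row: 2329 − 1196 = 1133.
So a = 1347, b = 918, c = 1133, d = 1196.
OR = (a·d)/(b·c) = (1347 × 1196) / (918 × 1133) = 1611012 / 1040094 = 1.54891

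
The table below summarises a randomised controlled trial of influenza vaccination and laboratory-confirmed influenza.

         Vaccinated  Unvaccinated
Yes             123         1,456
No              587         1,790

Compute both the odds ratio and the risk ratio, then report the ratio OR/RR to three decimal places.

Reading the table with exposure as columns: a = 123 (Vaccinated, case), b = 587 (Vaccinated, non-case), c = 1456 (Unvaccinated, case), d = 1790.
OR = (123·1790)/(587·1456) = 220170/854672 = 0.25761
Risk in exposed = 123/710 = 0.17324; risk in unexposed = 1456/3246 = 0.44855; RR = 0.38622
OR/RR = 0.25761 / 0.38622 = 0.66700
The outcome is not rare, so the OR lies further from 1 than the RR.

0.667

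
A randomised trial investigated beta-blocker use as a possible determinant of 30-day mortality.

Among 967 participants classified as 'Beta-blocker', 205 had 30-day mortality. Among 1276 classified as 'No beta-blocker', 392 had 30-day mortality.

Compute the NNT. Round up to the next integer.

11

Risk in treated group = 205/967 = 0.21200; risk in control = 392/1276 = 0.30721.
Absolute risk reduction = 0.30721 − 0.21200 = 0.09521
NNT = 1 / ARR = 1 / 0.09521 = 10.503 → round up → 11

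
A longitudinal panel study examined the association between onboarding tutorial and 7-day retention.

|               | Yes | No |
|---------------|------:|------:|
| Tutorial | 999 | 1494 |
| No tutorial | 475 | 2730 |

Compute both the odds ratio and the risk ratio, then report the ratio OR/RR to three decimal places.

1.421

Cells: a = 999, b = 1494, c = 475, d = 2730.
OR = (999·2730)/(1494·475) = 2727270/709650 = 3.84312
Risk in exposed = 999/2493 = 0.40072; risk in unexposed = 475/3205 = 0.14821; RR = 2.70382
OR/RR = 3.84312 / 2.70382 = 1.42137
The outcome is not rare, so the OR lies further from 1 than the RR.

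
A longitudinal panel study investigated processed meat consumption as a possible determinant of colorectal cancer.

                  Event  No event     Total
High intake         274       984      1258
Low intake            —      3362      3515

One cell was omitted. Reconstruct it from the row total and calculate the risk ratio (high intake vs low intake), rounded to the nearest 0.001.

The missing cell is in the unexposed row: 3515 − 3362 = 153.
So a = 274, b = 984, c = 153, d = 3362.
RR = [a/(a+b)] / [c/(c+d)] = (274/1258) / (153/3515) = 0.21781/0.04353 = 5.00384

5.004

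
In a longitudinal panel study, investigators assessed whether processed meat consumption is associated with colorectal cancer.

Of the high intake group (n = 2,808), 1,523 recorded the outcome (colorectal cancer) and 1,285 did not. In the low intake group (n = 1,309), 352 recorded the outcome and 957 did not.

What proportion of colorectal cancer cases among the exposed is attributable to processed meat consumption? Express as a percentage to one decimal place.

From the description: a = 1523, b = 1285, c = 352, d = 957.
Risk in exposed = 1523/2808 = 0.54238; risk in unexposed = 352/1309 = 0.26891.
RR = 0.54238/0.26891 = 2.01697
AR% = (RR − 1)/RR × 100 = (2.01697 − 1)/2.01697 × 100 = 50.4207%

50.4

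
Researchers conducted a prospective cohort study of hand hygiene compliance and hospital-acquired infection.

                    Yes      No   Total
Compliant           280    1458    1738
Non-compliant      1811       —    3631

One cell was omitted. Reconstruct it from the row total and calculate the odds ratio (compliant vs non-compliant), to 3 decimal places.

The missing cell is in the unexposed row: 3631 − 1811 = 1820.
So a = 280, b = 1458, c = 1811, d = 1820.
OR = (a·d)/(b·c) = (280 × 1820) / (1458 × 1811) = 509600 / 2640438 = 0.19300

0.193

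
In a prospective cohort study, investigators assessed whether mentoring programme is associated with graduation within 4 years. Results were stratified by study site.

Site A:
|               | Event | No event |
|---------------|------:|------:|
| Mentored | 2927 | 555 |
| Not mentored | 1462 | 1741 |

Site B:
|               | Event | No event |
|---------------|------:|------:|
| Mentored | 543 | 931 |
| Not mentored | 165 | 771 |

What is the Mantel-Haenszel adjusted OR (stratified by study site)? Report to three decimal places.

OR_MH = Σ(aᵢdᵢ/nᵢ) / Σ(bᵢcᵢ/nᵢ), where nᵢ is the stratum total.
Stratum 1 (Site A): n = 6685; a·d/n = 2927·1741/6685 = 762.2898; b·c/n = 555·1462/6685 = 121.3777
Stratum 2 (Site B): n = 2410; a·d/n = 543·771/2410 = 173.7149; b·c/n = 931·165/2410 = 63.7407
OR_MH = (762.2898 + 173.7149) / (121.3777 + 63.7407) = 936.0047 / 185.1184 = 5.05625

5.056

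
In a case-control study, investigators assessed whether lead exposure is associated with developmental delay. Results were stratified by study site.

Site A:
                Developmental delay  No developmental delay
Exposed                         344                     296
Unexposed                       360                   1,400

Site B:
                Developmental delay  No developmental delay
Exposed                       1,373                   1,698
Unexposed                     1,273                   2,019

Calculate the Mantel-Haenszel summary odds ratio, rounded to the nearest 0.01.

OR_MH = Σ(aᵢdᵢ/nᵢ) / Σ(bᵢcᵢ/nᵢ), where nᵢ is the stratum total.
Stratum 1 (Site A): n = 2400; a·d/n = 344·1400/2400 = 200.6667; b·c/n = 296·360/2400 = 44.4000
Stratum 2 (Site B): n = 6363; a·d/n = 1373·2019/6363 = 435.6572; b·c/n = 1698·1273/6363 = 339.7067
OR_MH = (200.6667 + 435.6572) / (44.4000 + 339.7067) = 636.3239 / 384.1067 = 1.65663

1.66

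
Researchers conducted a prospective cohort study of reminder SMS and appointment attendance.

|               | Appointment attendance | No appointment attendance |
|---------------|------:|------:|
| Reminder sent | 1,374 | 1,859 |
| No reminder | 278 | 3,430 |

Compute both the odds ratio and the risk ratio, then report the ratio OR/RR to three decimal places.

1.609

Cells: a = 1374, b = 1859, c = 278, d = 3430.
OR = (1374·3430)/(1859·278) = 4712820/516802 = 9.11920
Risk in exposed = 1374/3233 = 0.42499; risk in unexposed = 278/3708 = 0.07497; RR = 5.66860
OR/RR = 9.11920 / 5.66860 = 1.60872
The outcome is not rare, so the OR lies further from 1 than the RR.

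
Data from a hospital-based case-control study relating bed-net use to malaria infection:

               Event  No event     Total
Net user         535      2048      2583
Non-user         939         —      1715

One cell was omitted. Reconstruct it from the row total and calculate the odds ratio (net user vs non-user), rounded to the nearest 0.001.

0.216

The missing cell is in the unexposed row: 1715 − 939 = 776.
So a = 535, b = 2048, c = 939, d = 776.
OR = (a·d)/(b·c) = (535 × 776) / (2048 × 939) = 415160 / 1923072 = 0.21588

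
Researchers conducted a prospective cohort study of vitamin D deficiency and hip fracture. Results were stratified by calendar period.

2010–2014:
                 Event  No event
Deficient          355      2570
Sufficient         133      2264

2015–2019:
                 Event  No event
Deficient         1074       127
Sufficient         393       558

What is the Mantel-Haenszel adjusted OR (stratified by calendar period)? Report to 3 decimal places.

OR_MH = Σ(aᵢdᵢ/nᵢ) / Σ(bᵢcᵢ/nᵢ), where nᵢ is the stratum total.
Stratum 1 (2010–2014): n = 5322; a·d/n = 355·2264/5322 = 151.0184; b·c/n = 2570·133/5322 = 64.2259
Stratum 2 (2015–2019): n = 2152; a·d/n = 1074·558/2152 = 278.4814; b·c/n = 127·393/2152 = 23.1928
OR_MH = (151.0184 + 278.4814) / (64.2259 + 23.1928) = 429.4998 / 87.4187 = 4.91313

4.913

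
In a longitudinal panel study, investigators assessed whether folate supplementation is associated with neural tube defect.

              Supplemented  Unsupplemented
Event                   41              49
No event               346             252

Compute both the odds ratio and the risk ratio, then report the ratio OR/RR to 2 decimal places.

0.94

Reading the table with exposure as columns: a = 41 (Supplemented, case), b = 346 (Supplemented, non-case), c = 49 (Unsupplemented, case), d = 252.
OR = (41·252)/(346·49) = 10332/16954 = 0.60941
Risk in exposed = 41/387 = 0.10594; risk in unexposed = 49/301 = 0.16279; RR = 0.65079
OR/RR = 0.60941 / 0.65079 = 0.93642
The outcome is not rare, so the OR lies further from 1 than the RR.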